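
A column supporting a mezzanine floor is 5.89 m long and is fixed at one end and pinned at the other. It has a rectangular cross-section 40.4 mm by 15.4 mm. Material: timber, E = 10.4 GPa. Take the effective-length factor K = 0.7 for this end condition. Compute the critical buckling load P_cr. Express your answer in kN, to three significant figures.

P_cr ≈ 0.0742 kN

Buckling occurs about the weak axis: I_min = h·b³/12 with b = 15.4 mm (the shorter side).
I_min = 40.4×15.4³/12 = 1.230×10^4 mm⁴
I = 1.230×10^4 mm⁴ = 1.230×10^-8 m⁴
Effective length L_e = K·L = 0.7 × 5.89 = 4.123 m
P_cr = π²EI / L_e² = π² × 10.4×10⁹ × 1.230×10^-8 / 4.123² = 74.25 N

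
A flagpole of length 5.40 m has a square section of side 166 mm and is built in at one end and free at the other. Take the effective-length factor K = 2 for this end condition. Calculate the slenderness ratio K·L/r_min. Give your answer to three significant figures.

I = a⁴/12 = 166⁴/12 = 6.328×10^7 mm⁴
A = 2.756×10^4 mm²;  r_min = √(I/A) = √(6.328×10^7/2.756×10^4) = 47.92 mm
L_e = K·L = 2 × 5.40 m = 10.80 m = 10800 mm
λ = L_e / r_min = 10800 / 47.92 = 225

λ ≈ 225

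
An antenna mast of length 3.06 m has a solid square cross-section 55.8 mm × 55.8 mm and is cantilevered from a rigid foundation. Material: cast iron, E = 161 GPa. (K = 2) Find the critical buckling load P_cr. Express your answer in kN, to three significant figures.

P_cr ≈ 34.3 kN

I = a⁴/12 = 55.8⁴/12 = 8.079×10^5 mm⁴
I = 8.079×10^5 mm⁴ = 8.079×10^-7 m⁴
Effective length L_e = K·L = 2 × 3.06 = 6.120 m
P_cr = π²EI / L_e² = π² × 161×10⁹ × 8.079×10^-7 / 6.120² = 3.428×10^4 N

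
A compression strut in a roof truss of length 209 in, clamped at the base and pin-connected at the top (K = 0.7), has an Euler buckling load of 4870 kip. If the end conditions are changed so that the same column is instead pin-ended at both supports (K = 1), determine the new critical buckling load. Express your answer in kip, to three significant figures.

P_cr ∝ 1/K², so P_cr,new = P_cr,old × (K_old/K_new)² = 4870 × (0.7/1)²
= 4870 × 0.4900 = 2390 kip

P_cr ≈ 2390 kip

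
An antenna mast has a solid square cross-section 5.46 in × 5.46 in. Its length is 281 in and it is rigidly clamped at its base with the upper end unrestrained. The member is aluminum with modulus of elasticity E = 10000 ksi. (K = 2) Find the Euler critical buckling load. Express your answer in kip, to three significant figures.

I = a⁴/12 = 5.46⁴/12 = 74.06 in⁴
Effective length L_e = K·L = 2 × 281 = 562.0 in
P_cr = π²EI / L_e² = π² × 10000×10³ × 74.06 / 562.0² = 2.314×10^4 lb

P_cr ≈ 23.1 kip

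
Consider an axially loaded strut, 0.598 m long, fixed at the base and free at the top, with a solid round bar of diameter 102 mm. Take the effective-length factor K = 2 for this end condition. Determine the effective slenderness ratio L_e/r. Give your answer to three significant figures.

For a solid circle r = d/4 = 102/4 = 25.50 mm
L_e = K·L = 2 × 0.598 m = 1.196 m = 1196.0 mm
λ = L_e / r_min = 1196.0 / 25.50 = 46.9

λ ≈ 46.9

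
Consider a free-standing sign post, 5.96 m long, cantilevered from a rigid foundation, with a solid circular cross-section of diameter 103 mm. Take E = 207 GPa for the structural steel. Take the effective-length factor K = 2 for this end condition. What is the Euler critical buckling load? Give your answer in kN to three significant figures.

P_cr ≈ 79.4 kN

I = πd⁴/64 = π×103⁴/64 = 5.525×10^6 mm⁴
I = 5.525×10^6 mm⁴ = 5.525×10^-6 m⁴
Effective length L_e = K·L = 2 × 5.96 = 11.92 m
P_cr = π²EI / L_e² = π² × 207×10⁹ × 5.525×10^-6 / 11.92² = 7.944×10^4 N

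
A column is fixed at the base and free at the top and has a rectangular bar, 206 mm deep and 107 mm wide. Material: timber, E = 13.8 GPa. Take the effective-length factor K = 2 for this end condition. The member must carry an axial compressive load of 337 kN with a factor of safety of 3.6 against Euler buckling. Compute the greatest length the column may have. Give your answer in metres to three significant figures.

L_max ≈ 0.768 m

Buckling occurs about the weak axis: I_min = h·b³/12 with b = 107 mm (the shorter side).
I_min = 206×107³/12 = 2.103×10^7 mm⁴
I = 2.103×10^-5 m⁴
Required critical load P_cr = n·P = 3.6 × 337 = 1213 kN = 1.213×10^6 N
From P_cr = π²EI/(K·L)²:  L = (1/K)·√(π²EI/P_cr) = (1/2)·√(π²×1.38×10^10×2.103×10^-5/1.213×10^6)
L = 0.768 m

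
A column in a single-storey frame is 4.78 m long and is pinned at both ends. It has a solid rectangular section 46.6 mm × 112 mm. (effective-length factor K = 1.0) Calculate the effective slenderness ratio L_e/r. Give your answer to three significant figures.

For a rectangle r_min = b/√12 = 46.6/√12 = 13.45 mm
L_e = K·L = 1 × 4.78 m = 4.780 m = 4780.0 mm
λ = L_e / r_min = 4780.0 / 13.45 = 355

λ ≈ 355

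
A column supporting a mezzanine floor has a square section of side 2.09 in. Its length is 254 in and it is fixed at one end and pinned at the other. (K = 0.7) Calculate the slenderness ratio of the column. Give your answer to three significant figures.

For a square r = a/√12 = 2.09/√12 = 0.6033 in
L_e = K·L = 0.7 × 254 = 177.8 in
λ = L_e / r_min = 177.80 / 0.6033 = 295

λ ≈ 295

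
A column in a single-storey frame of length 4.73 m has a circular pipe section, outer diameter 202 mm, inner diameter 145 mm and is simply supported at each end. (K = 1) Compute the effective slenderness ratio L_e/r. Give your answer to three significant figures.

d_o = 202 mm, d_i = 145 mm
I = π(d_o⁴ − d_i⁴)/64 = π(202⁴ − 145.0⁴)/64 = 6.003×10^7 mm⁴
A = 1.553×10^4 mm²;  r_min = √(I/A) = √(6.003×10^7/1.553×10^4) = 62.16 mm
L_e = K·L = 1 × 4.73 m = 4.730 m = 4730.0 mm
λ = L_e / r_min = 4730.0 / 62.16 = 76.1

λ ≈ 76.1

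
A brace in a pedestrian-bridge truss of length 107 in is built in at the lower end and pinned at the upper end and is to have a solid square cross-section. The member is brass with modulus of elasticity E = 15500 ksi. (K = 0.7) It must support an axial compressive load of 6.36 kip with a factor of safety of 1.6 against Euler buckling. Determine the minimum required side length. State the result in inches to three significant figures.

Required P_cr = n·P = 1.6 × 6.36 = 10.18 kip
L_e = K·L = 0.7 × 107 = 74.90 in
Required I = P_cr·L_e²/(π²E) = 1.018×10^4 × 74.90² / (π² × 1.55×10^7) = 0.3732 in⁴
Solid square: I = a⁴/12  ⇒  a = (12I)^(1/4) = (12×0.3732)^(1/4) = 1.45 in

a ≈ 1.45 in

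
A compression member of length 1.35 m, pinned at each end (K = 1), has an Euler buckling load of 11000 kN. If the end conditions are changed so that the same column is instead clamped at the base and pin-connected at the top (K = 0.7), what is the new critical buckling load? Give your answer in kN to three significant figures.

P_cr ∝ 1/K², so P_cr,new = P_cr,old × (K_old/K_new)² = 11000 × (1/0.7)²
= 11000 × 2.041 = 22400 kN

P_cr ≈ 22400 kN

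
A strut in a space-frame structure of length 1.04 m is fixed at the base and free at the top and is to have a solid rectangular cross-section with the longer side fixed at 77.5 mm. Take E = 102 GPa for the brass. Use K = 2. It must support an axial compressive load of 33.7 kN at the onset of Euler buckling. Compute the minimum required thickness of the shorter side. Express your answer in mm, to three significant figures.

b ≈ 28.2 mm

L_e = K·L = 2 × 1.04 = 2.080 m
Required I = P_cr·L_e²/(π²E) = 3.370×10^4 × 2.080² / (π² × 1.02×10^11) = 1.448×10^-7 m⁴
I_req = 1.448×10^5 mm⁴
Rectangle, weak axis: I_min = h·b³/12 with h = 77.5 mm fixed  ⇒  b = (12I/h)^(1/3) = 28.2 mm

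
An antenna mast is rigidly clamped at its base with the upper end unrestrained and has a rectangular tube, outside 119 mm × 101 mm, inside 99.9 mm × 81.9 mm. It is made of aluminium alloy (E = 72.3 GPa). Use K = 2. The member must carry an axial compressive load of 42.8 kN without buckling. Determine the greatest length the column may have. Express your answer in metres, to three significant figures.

Weak-axis I_min = (h_o·b_o³ − h_i·b_i³)/12 with b_o = 101, b_i = 81.90 mm (shorter outer/inner sides).
I_min = (119×101³ − 99.90×81.90³)/12 = 5.644×10^6 mm⁴
I = 5.644×10^-6 m⁴
At the buckling limit P_cr = P = 4.280×10^4 N
From P_cr = π²EI/(K·L)²:  L = (1/K)·√(π²EI/P_cr) = (1/2)·√(π²×7.23×10^10×5.644×10^-6/4.280×10^4)
L = 4.85 m

L_max ≈ 4.85 m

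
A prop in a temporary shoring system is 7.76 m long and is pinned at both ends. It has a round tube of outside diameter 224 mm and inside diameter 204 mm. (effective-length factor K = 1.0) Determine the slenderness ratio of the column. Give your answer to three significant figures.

d_o = 224 mm, d_i = 204 mm
I = π(d_o⁴ − d_i⁴)/64 = π(224⁴ − 204.0⁴)/64 = 3.857×10^7 mm⁴
A = 6.723×10^3 mm²;  r_min = √(I/A) = √(3.857×10^7/6.723×10^3) = 75.74 mm
L_e = K·L = 1 × 7.76 m = 7.760 m = 7760.0 mm
λ = L_e / r_min = 7760.0 / 75.74 = 102

λ ≈ 102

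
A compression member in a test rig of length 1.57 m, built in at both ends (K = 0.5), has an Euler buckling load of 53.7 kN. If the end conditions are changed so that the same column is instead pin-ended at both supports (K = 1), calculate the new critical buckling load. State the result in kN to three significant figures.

P_cr ∝ 1/K², so P_cr,new = P_cr,old × (K_old/K_new)² = 53.7 × (0.5/1)²
= 53.7 × 0.2500 = 13.4 kN

P_cr ≈ 13.4 kN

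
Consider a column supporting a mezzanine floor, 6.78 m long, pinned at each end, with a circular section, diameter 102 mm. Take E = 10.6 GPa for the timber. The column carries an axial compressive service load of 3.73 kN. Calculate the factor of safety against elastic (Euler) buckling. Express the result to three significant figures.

I = πd⁴/64 = π×102⁴/64 = 5.313×10^6 mm⁴
I = 5.313×10^6 mm⁴ = 5.313×10^-6 m⁴
Effective length L_e = K·L = 1 × 6.78 = 6.780 m
P_cr = π²EI / L_e² = π² × 10.6×10⁹ × 5.313×10^-6 / 6.780² = 1.209×10^4 N
Factor of safety n = P_cr / P = 12.093 / 3.73 = 3.24

n ≈ 3.24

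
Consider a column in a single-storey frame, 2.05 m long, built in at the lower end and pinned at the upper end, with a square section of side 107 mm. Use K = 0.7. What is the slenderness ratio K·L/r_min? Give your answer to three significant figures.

λ ≈ 46.5

I = a⁴/12 = 107⁴/12 = 1.092×10^7 mm⁴
A = 1.145×10^4 mm²;  r_min = √(I/A) = √(1.092×10^7/1.145×10^4) = 30.89 mm
L_e = K·L = 0.7 × 2.05 m = 1.435 m = 1435.0 mm
λ = L_e / r_min = 1435.0 / 30.89 = 46.5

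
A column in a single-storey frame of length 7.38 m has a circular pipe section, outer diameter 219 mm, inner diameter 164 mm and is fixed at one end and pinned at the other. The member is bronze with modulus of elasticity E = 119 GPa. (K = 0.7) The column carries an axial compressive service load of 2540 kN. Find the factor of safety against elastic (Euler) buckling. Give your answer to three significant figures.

n ≈ 1.34

d_o = 219 mm, d_i = 164 mm
I = π(d_o⁴ − d_i⁴)/64 = π(219⁴ − 164.0⁴)/64 = 7.740×10^7 mm⁴
I = 7.740×10^7 mm⁴ = 7.740×10^-5 m⁴
Effective length L_e = K·L = 0.7 × 7.38 = 5.166 m
P_cr = π²EI / L_e² = π² × 119×10⁹ × 7.740×10^-5 / 5.166² = 3.406×10^6 N
Factor of safety n = P_cr / P = 3406.4 / 2540 = 1.34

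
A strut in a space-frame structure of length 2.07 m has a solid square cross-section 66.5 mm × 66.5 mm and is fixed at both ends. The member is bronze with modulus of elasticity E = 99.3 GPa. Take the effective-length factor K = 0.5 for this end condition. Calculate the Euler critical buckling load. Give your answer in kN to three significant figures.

P_cr ≈ 1490 kN

I = a⁴/12 = 66.5⁴/12 = 1.630×10^6 mm⁴
I = 1.630×10^6 mm⁴ = 1.630×10^-6 m⁴
Effective length L_e = K·L = 0.5 × 2.07 = 1.035 m
P_cr = π²EI / L_e² = π² × 99.3×10⁹ × 1.630×10^-6 / 1.035² = 1.491×10^6 N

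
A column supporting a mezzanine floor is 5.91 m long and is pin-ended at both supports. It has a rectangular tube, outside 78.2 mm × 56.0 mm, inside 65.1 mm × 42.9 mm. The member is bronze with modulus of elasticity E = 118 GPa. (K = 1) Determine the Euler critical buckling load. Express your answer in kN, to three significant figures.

Weak-axis I_min = (h_o·b_o³ − h_i·b_i³)/12 with b_o = 56.0, b_i = 42.90 mm (shorter outer/inner sides).
I_min = (78.2×56.0³ − 65.10×42.90³)/12 = 7.161×10^5 mm⁴
I = 7.161×10^5 mm⁴ = 7.161×10^-7 m⁴
Effective length L_e = K·L = 1 × 5.91 = 5.910 m
P_cr = π²EI / L_e² = π² × 118×10⁹ × 7.161×10^-7 / 5.910² = 2.388×10^4 N

P_cr ≈ 23.9 kN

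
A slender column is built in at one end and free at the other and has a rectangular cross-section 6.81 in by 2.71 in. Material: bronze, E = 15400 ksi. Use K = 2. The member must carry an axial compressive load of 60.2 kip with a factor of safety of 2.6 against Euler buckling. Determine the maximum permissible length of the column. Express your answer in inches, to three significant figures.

Buckling occurs about the weak axis: I_min = h·b³/12 with b = 2.71 in (the shorter side).
I_min = 6.81×2.71³/12 = 11.29 in⁴
Required critical load P_cr = n·P = 2.6 × 60.2 = 156.5 kip = 1.565×10^5 lb
From P_cr = π²EI/(K·L)²:  L = (1/K)·√(π²EI/P_cr) = (1/2)·√(π²×1.54×10^7×11.29/1.565×10^5)
L = 52.4 in

L_max ≈ 52.4 in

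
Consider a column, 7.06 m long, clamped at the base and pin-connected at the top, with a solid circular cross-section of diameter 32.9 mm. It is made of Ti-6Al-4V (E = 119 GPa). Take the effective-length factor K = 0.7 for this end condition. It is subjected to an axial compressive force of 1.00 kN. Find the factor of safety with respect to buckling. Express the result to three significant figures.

n ≈ 2.77

I = πd⁴/64 = π×32.9⁴/64 = 5.751×10^4 mm⁴
I = 5.751×10^4 mm⁴ = 5.751×10^-8 m⁴
Effective length L_e = K·L = 0.7 × 7.06 = 4.942 m
P_cr = π²EI / L_e² = π² × 119×10⁹ × 5.751×10^-8 / 4.942² = 2.766×10^3 N
Factor of safety n = P_cr / P = 2.7656 / 1.00 = 2.77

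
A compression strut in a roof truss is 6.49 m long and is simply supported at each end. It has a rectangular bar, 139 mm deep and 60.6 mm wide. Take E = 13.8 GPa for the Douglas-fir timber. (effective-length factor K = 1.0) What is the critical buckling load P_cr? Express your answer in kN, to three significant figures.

P_cr ≈ 8.34 kN

Buckling occurs about the weak axis: I_min = h·b³/12 with b = 60.6 mm (the shorter side).
I_min = 139×60.6³/12 = 2.578×10^6 mm⁴
I = 2.578×10^6 mm⁴ = 2.578×10^-6 m⁴
Effective length L_e = K·L = 1 × 6.49 = 6.490 m
P_cr = π²EI / L_e² = π² × 13.8×10⁹ × 2.578×10^-6 / 6.490² = 8.336×10^3 N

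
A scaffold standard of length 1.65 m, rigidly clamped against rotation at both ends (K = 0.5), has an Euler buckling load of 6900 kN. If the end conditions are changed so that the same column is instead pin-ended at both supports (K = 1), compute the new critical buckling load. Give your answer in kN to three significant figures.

P_cr ∝ 1/K², so P_cr,new = P_cr,old × (K_old/K_new)² = 6900 × (0.5/1)²
= 6900 × 0.2500 = 1720 kN

P_cr ≈ 1720 kN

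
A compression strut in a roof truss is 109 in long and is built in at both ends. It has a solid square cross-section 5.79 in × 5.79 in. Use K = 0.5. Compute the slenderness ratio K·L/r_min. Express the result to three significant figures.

For a square r = a/√12 = 5.79/√12 = 1.671 in
L_e = K·L = 0.5 × 109 = 54.50 in
λ = L_e / r_min = 54.500 / 1.671 = 32.6

λ ≈ 32.6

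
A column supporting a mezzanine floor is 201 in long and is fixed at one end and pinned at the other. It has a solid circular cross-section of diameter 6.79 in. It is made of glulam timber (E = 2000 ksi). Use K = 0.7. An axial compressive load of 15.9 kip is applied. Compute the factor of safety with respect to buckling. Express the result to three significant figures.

n ≈ 6.54

I = πd⁴/64 = π×6.79⁴/64 = 104.3 in⁴
Effective length L_e = K·L = 0.7 × 201 = 140.7 in
P_cr = π²EI / L_e² = π² × 2000×10³ × 104.3 / 140.7² = 1.040×10^5 lb
Factor of safety n = P_cr / P = 104.04 / 15.9 = 6.54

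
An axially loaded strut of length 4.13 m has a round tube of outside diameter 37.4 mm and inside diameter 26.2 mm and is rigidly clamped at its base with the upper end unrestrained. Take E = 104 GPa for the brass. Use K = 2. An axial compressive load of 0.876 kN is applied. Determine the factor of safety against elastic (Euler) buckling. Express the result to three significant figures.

n ≈ 1.25

d_o = 37.4 mm, d_i = 26.2 mm
I = π(d_o⁴ − d_i⁴)/64 = π(37.4⁴ − 26.20⁴)/64 = 7.291×10^4 mm⁴
I = 7.291×10^4 mm⁴ = 7.291×10^-8 m⁴
Effective length L_e = K·L = 2 × 4.13 = 8.260 m
P_cr = π²EI / L_e² = π² × 104×10⁹ × 7.291×10^-8 / 8.260² = 1.097×10^3 N
Factor of safety n = P_cr / P = 1.0969 / 0.876 = 1.25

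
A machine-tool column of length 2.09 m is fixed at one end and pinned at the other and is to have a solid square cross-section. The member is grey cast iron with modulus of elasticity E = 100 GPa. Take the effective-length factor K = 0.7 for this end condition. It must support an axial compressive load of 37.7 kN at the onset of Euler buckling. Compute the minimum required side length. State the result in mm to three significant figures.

L_e = K·L = 0.7 × 2.09 = 1.463 m
Required I = P_cr·L_e²/(π²E) = 3.770×10^4 × 1.463² / (π² × 1.00×10^11) = 8.176×10^-8 m⁴
I_req = 8.176×10^4 mm⁴
Solid square: I = a⁴/12  ⇒  a = (12I)^(1/4) = (12×8.176×10^4)^(1/4) = 31.5 mm

a ≈ 31.5 mm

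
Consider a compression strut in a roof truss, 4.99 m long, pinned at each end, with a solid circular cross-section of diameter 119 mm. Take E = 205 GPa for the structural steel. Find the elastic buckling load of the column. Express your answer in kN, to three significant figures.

P_cr ≈ 800 kN

I = πd⁴/64 = π×119⁴/64 = 9.844×10^6 mm⁴
I = 9.844×10^6 mm⁴ = 9.844×10^-6 m⁴
Effective length L_e = K·L = 1 × 4.99 = 4.990 m
P_cr = π²EI / L_e² = π² × 205×10⁹ × 9.844×10^-6 / 4.990² = 7.999×10^5 N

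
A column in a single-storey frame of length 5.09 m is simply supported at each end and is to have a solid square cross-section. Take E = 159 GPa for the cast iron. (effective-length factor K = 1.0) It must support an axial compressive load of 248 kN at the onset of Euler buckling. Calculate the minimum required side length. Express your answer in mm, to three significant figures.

L_e = K·L = 1 × 5.09 = 5.090 m
Required I = P_cr·L_e²/(π²E) = 2.480×10^5 × 5.090² / (π² × 1.59×10^11) = 4.094×10^-6 m⁴
I_req = 4.094×10^6 mm⁴
Solid square: I = a⁴/12  ⇒  a = (12I)^(1/4) = (12×4.094×10^6)^(1/4) = 83.7 mm

a ≈ 83.7 mm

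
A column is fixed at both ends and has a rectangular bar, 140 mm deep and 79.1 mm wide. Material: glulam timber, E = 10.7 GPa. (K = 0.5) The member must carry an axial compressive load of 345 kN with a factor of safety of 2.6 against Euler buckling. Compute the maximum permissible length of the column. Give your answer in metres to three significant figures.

Buckling occurs about the weak axis: I_min = h·b³/12 with b = 79.1 mm (the shorter side).
I_min = 140×79.1³/12 = 5.774×10^6 mm⁴
I = 5.774×10^-6 m⁴
Required critical load P_cr = n·P = 2.6 × 345 = 897.0 kN = 8.970×10^5 N
From P_cr = π²EI/(K·L)²:  L = (1/K)·√(π²EI/P_cr) = (1/0.5)·√(π²×1.07×10^10×5.774×10^-6/8.970×10^5)
L = 1.65 m

L_max ≈ 1.65 m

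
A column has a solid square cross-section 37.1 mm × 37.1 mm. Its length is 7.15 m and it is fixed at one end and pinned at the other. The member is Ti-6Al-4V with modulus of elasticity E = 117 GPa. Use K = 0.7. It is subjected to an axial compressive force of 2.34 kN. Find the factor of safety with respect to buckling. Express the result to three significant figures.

n ≈ 3.11

I = a⁴/12 = 37.1⁴/12 = 1.579×10^5 mm⁴
I = 1.579×10^5 mm⁴ = 1.579×10^-7 m⁴
Effective length L_e = K·L = 0.7 × 7.15 = 5.005 m
P_cr = π²EI / L_e² = π² × 117×10⁹ × 1.579×10^-7 / 5.005² = 7.278×10^3 N
Factor of safety n = P_cr / P = 7.2777 / 2.34 = 3.11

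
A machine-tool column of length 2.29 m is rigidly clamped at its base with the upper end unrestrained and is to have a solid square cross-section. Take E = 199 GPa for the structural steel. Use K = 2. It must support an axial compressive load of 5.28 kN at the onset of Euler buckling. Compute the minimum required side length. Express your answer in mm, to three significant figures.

a ≈ 28.7 mm

L_e = K·L = 2 × 2.29 = 4.580 m
Required I = P_cr·L_e²/(π²E) = 5.280×10^3 × 4.580² / (π² × 1.99×10^11) = 5.639×10^-8 m⁴
I_req = 5.639×10^4 mm⁴
Solid square: I = a⁴/12  ⇒  a = (12I)^(1/4) = (12×5.639×10^4)^(1/4) = 28.7 mm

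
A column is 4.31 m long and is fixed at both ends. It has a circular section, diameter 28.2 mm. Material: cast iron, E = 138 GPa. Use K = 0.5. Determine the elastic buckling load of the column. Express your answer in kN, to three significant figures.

I = πd⁴/64 = π×28.2⁴/64 = 3.104×10^4 mm⁴
I = 3.104×10^4 mm⁴ = 3.104×10^-8 m⁴
Effective length L_e = K·L = 0.5 × 4.31 = 2.155 m
P_cr = π²EI / L_e² = π² × 138×10⁹ × 3.104×10^-8 / 2.155² = 9.104×10^3 N

P_cr ≈ 9.10 kN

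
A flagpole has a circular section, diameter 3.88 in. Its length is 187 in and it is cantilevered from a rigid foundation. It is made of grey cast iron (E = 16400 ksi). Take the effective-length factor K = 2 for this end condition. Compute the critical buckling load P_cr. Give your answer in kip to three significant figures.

I = πd⁴/64 = π×3.88⁴/64 = 11.12 in⁴
Effective length L_e = K·L = 2 × 187 = 374.0 in
P_cr = π²EI / L_e² = π² × 16400×10³ × 11.12 / 374.0² = 1.287×10^4 lb

P_cr ≈ 12.9 kip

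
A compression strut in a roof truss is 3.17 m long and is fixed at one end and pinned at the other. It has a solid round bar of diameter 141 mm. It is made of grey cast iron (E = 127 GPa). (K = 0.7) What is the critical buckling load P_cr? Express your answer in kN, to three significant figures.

I = πd⁴/64 = π×141⁴/64 = 1.940×10^7 mm⁴
I = 1.940×10^7 mm⁴ = 1.940×10^-5 m⁴
Effective length L_e = K·L = 0.7 × 3.17 = 2.219 m
P_cr = π²EI / L_e² = π² × 127×10⁹ × 1.940×10^-5 / 2.219² = 4.939×10^6 N

P_cr ≈ 4940 kN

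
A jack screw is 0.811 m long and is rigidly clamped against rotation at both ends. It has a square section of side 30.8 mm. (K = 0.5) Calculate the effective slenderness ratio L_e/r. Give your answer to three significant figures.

λ ≈ 45.6

For a square r = a/√12 = 30.8/√12 = 8.891 mm
L_e = K·L = 0.5 × 0.811 m = 0.4055 m = 405.50 mm
λ = L_e / r_min = 405.50 / 8.891 = 45.6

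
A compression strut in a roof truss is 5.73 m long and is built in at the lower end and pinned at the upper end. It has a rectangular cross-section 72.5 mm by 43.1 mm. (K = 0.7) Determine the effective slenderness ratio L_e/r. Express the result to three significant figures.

λ ≈ 322

For a rectangle r_min = b/√12 = 43.1/√12 = 12.44 mm
L_e = K·L = 0.7 × 5.73 m = 4.011 m = 4011.0 mm
λ = L_e / r_min = 4011.0 / 12.44 = 322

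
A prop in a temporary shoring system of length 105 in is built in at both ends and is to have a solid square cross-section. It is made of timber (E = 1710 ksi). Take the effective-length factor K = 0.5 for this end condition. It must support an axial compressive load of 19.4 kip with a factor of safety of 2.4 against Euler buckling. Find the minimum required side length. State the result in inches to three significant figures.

Required P_cr = n·P = 2.4 × 19.4 = 46.56 kip
L_e = K·L = 0.5 × 105 = 52.50 in
Required I = P_cr·L_e²/(π²E) = 4.656×10^4 × 52.50² / (π² × 1.71×10^6) = 7.604 in⁴
Solid square: I = a⁴/12  ⇒  a = (12I)^(1/4) = (12×7.604)^(1/4) = 3.09 in

a ≈ 3.09 in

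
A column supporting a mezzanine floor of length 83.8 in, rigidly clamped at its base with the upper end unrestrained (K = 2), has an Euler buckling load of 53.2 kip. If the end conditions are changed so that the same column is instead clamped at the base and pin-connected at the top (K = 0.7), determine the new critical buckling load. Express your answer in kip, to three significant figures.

P_cr ≈ 434 kip

P_cr ∝ 1/K², so P_cr,new = P_cr,old × (K_old/K_new)² = 53.2 × (2/0.7)²
= 53.2 × 8.163 = 434 kip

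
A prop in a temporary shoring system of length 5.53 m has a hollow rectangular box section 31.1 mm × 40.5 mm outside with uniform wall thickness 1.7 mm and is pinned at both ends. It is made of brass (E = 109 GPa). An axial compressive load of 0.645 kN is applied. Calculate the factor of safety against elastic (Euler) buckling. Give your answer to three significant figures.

Inner dimensions: h_i = 40.5 − 2×1.7 = 37.10 mm, b_i = 31.1 − 2×1.7 = 27.70 mm
Weak-axis I_min = (h_o·b_o³ − h_i·b_i³)/12 with b_o = 31.1, b_i = 27.70 mm (shorter outer/inner sides).
I_min = (40.5×31.1³ − 37.10×27.70³)/12 = 3.581×10^4 mm⁴
I = 3.581×10^4 mm⁴ = 3.581×10^-8 m⁴
Effective length L_e = K·L = 1 × 5.53 = 5.530 m
P_cr = π²EI / L_e² = π² × 109×10⁹ × 3.581×10^-8 / 5.530² = 1.260×10^3 N
Factor of safety n = P_cr / P = 1.2598 / 0.645 = 1.95

n ≈ 1.95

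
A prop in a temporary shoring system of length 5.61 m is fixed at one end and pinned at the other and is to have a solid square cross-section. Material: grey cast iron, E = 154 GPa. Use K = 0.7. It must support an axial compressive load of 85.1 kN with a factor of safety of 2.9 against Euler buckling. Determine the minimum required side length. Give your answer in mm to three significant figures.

Required P_cr = n·P = 2.9 × 85.1 = 246.8 kN
L_e = K·L = 0.7 × 5.61 = 3.927 m
Required I = P_cr·L_e²/(π²E) = 2.468×10^5 × 3.927² / (π² × 1.54×10^11) = 2.504×10^-6 m⁴
I_req = 2.504×10^6 mm⁴
Solid square: I = a⁴/12  ⇒  a = (12I)^(1/4) = (12×2.504×10^6)^(1/4) = 74.0 mm

a ≈ 74.0 mm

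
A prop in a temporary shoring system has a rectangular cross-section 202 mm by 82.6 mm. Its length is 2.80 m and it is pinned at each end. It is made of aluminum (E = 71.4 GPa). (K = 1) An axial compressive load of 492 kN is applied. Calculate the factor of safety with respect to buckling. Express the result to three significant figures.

Buckling occurs about the weak axis: I_min = h·b³/12 with b = 82.6 mm (the shorter side).
I_min = 202×82.6³/12 = 9.487×10^6 mm⁴
I = 9.487×10^6 mm⁴ = 9.487×10^-6 m⁴
Effective length L_e = K·L = 1 × 2.80 = 2.800 m
P_cr = π²EI / L_e² = π² × 71.4×10⁹ × 9.487×10^-6 / 2.800² = 8.527×10^5 N
Factor of safety n = P_cr / P = 852.69 / 492 = 1.73

n ≈ 1.73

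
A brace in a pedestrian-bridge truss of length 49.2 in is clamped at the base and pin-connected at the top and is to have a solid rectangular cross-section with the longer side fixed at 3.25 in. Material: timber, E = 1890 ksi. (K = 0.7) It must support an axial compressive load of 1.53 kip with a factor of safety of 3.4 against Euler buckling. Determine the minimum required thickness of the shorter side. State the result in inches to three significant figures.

b ≈ 1.07 in

Required P_cr = n·P = 3.4 × 1.53 = 5.202 kip
L_e = K·L = 0.7 × 49.2 = 34.44 in
Required I = P_cr·L_e²/(π²E) = 5.202×10^3 × 34.44² / (π² × 1.89×10^6) = 0.3308 in⁴
Rectangle, weak axis: I_min = h·b³/12 with h = 3.25 in fixed  ⇒  b = (12I/h)^(1/3) = 1.07 in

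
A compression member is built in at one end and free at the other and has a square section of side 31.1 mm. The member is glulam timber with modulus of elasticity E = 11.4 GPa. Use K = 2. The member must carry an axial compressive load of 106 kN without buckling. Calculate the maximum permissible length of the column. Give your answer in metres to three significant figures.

I = a⁴/12 = 31.1⁴/12 = 7.796×10^4 mm⁴
I = 7.796×10^-8 m⁴
At the buckling limit P_cr = P = 1.060×10^5 N
From P_cr = π²EI/(K·L)²:  L = (1/K)·√(π²EI/P_cr) = (1/2)·√(π²×1.14×10^10×7.796×10^-8/1.060×10^5)
L = 0.144 m

L_max ≈ 0.144 m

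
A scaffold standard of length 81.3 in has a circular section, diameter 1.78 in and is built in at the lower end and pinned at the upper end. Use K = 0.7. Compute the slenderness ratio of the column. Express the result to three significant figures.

For a solid circle r = d/4 = 1.78/4 = 0.4450 in
L_e = K·L = 0.7 × 81.3 = 56.91 in
λ = L_e / r_min = 56.910 / 0.4450 = 128

λ ≈ 128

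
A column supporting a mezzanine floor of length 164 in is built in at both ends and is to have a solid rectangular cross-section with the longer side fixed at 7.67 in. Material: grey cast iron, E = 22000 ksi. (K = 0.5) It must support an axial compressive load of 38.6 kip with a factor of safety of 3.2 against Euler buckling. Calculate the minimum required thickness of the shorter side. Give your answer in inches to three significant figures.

b ≈ 1.82 in

Required P_cr = n·P = 3.2 × 38.6 = 123.5 kip
L_e = K·L = 0.5 × 164 = 82.00 in
Required I = P_cr·L_e²/(π²E) = 1.235×10^5 × 82.00² / (π² × 2.20×10^7) = 3.825 in⁴
Rectangle, weak axis: I_min = h·b³/12 with h = 7.67 in fixed  ⇒  b = (12I/h)^(1/3) = 1.82 in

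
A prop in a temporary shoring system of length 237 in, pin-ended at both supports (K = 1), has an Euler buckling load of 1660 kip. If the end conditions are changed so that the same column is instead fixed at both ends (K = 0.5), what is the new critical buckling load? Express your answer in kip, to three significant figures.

P_cr ∝ 1/K², so P_cr,new = P_cr,old × (K_old/K_new)² = 1660 × (1/0.5)²
= 1660 × 4.000 = 6640 kip

P_cr ≈ 6640 kip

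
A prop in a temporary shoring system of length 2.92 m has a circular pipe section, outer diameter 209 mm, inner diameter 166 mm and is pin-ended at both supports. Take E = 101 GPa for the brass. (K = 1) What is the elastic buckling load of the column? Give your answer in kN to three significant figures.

d_o = 209 mm, d_i = 166 mm
I = π(d_o⁴ − d_i⁴)/64 = π(209⁴ − 166.0⁴)/64 = 5.639×10^7 mm⁴
I = 5.639×10^7 mm⁴ = 5.639×10^-5 m⁴
Effective length L_e = K·L = 1 × 2.92 = 2.920 m
P_cr = π²EI / L_e² = π² × 101×10⁹ × 5.639×10^-5 / 2.920² = 6.592×10^6 N

P_cr ≈ 6590 kN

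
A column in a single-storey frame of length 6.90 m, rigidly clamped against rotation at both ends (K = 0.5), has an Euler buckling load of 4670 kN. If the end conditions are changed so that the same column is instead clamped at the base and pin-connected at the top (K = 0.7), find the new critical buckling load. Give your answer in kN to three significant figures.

P_cr ∝ 1/K², so P_cr,new = P_cr,old × (K_old/K_new)² = 4670 × (0.5/0.7)²
= 4670 × 0.5102 = 2380 kN

P_cr ≈ 2380 kN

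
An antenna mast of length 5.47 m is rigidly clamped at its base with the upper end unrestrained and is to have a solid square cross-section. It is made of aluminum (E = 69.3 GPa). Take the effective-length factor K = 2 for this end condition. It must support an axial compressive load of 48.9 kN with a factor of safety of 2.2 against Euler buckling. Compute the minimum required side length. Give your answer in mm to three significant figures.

a ≈ 123 mm

Required P_cr = n·P = 2.2 × 48.9 = 107.6 kN
L_e = K·L = 2 × 5.47 = 10.94 m
Required I = P_cr·L_e²/(π²E) = 1.076×10^5 × 10.94² / (π² × 6.93×10^10) = 1.882×10^-5 m⁴
I_req = 1.882×10^7 mm⁴
Solid square: I = a⁴/12  ⇒  a = (12I)^(1/4) = (12×1.882×10^7)^(1/4) = 123 mm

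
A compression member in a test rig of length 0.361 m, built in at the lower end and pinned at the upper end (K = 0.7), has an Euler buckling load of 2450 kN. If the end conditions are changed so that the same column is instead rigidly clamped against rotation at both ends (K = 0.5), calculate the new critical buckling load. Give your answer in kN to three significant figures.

P_cr ∝ 1/K², so P_cr,new = P_cr,old × (K_old/K_new)² = 2450 × (0.7/0.5)²
= 2450 × 1.960 = 4800 kN

P_cr ≈ 4800 kN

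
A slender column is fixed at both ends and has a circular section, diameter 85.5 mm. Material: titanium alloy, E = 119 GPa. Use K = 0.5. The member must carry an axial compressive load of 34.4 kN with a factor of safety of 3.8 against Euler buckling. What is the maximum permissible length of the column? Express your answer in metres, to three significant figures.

I = πd⁴/64 = π×85.5⁴/64 = 2.623×10^6 mm⁴
I = 2.623×10^-6 m⁴
Required critical load P_cr = n·P = 3.8 × 34.4 = 130.7 kN = 1.307×10^5 N
From P_cr = π²EI/(K·L)²:  L = (1/K)·√(π²EI/P_cr) = (1/0.5)·√(π²×1.19×10^11×2.623×10^-6/1.307×10^5)
L = 9.71 m

L_max ≈ 9.71 m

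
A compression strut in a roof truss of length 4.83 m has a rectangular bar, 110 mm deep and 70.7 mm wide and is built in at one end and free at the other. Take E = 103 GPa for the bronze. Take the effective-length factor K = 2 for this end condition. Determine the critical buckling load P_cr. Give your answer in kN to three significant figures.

Buckling occurs about the weak axis: I_min = h·b³/12 with b = 70.7 mm (the shorter side).
I_min = 110×70.7³/12 = 3.239×10^6 mm⁴
I = 3.239×10^6 mm⁴ = 3.239×10^-6 m⁴
Effective length L_e = K·L = 2 × 4.83 = 9.660 m
P_cr = π²EI / L_e² = π² × 103×10⁹ × 3.239×10^-6 / 9.660² = 3.529×10^4 N

P_cr ≈ 35.3 kN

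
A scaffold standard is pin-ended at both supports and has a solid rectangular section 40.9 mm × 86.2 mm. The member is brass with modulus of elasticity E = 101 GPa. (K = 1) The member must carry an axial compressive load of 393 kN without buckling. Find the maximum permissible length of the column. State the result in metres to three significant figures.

Buckling occurs about the weak axis: I_min = h·b³/12 with b = 40.9 mm (the shorter side).
I_min = 86.2×40.9³/12 = 4.915×10^5 mm⁴
I = 4.915×10^-7 m⁴
At the buckling limit P_cr = P = 3.930×10^5 N
From P_cr = π²EI/(K·L)²:  L = (1/K)·√(π²EI/P_cr) = (1/1)·√(π²×1.01×10^11×4.915×10^-7/3.930×10^5)
L = 1.12 m

L_max ≈ 1.12 m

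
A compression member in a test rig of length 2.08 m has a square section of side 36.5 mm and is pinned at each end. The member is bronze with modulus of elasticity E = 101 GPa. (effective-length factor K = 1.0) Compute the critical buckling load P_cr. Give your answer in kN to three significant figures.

I = a⁴/12 = 36.5⁴/12 = 1.479×10^5 mm⁴
I = 1.479×10^5 mm⁴ = 1.479×10^-7 m⁴
Effective length L_e = K·L = 1 × 2.08 = 2.080 m
P_cr = π²EI / L_e² = π² × 101×10⁹ × 1.479×10^-7 / 2.080² = 3.408×10^4 N

P_cr ≈ 34.1 kN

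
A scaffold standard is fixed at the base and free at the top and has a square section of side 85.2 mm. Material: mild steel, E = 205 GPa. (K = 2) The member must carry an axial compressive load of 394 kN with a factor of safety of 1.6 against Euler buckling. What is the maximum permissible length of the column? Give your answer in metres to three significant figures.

I = a⁴/12 = 85.2⁴/12 = 4.391×10^6 mm⁴
I = 4.391×10^-6 m⁴
Required critical load P_cr = n·P = 1.6 × 394 = 630.4 kN = 6.304×10^5 N
From P_cr = π²EI/(K·L)²:  L = (1/K)·√(π²EI/P_cr) = (1/2)·√(π²×2.05×10^11×4.391×10^-6/6.304×10^5)
L = 1.88 m

L_max ≈ 1.88 m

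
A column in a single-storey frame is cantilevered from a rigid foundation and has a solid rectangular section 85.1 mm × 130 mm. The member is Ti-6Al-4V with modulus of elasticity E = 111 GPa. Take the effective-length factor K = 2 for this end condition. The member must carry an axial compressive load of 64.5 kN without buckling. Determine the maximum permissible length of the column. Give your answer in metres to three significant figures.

L_max ≈ 5.32 m

Buckling occurs about the weak axis: I_min = h·b³/12 with b = 85.1 mm (the shorter side).
I_min = 130×85.1³/12 = 6.677×10^6 mm⁴
I = 6.677×10^-6 m⁴
At the buckling limit P_cr = P = 6.450×10^4 N
From P_cr = π²EI/(K·L)²:  L = (1/K)·√(π²EI/P_cr) = (1/2)·√(π²×1.11×10^11×6.677×10^-6/6.450×10^4)
L = 5.32 m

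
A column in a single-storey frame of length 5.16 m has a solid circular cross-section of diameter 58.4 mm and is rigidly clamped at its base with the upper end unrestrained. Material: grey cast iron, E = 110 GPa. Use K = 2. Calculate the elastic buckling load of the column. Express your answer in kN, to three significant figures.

I = πd⁴/64 = π×58.4⁴/64 = 5.710×10^5 mm⁴
I = 5.710×10^5 mm⁴ = 5.710×10^-7 m⁴
Effective length L_e = K·L = 2 × 5.16 = 10.32 m
P_cr = π²EI / L_e² = π² × 110×10⁹ × 5.710×10^-7 / 10.32² = 5.820×10^3 N

P_cr ≈ 5.82 kN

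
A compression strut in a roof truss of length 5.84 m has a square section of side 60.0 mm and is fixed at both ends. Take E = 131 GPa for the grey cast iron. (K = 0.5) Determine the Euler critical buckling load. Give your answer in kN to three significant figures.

P_cr ≈ 164 kN

I = a⁴/12 = 60.0⁴/12 = 1.080×10^6 mm⁴
I = 1.080×10^6 mm⁴ = 1.080×10^-6 m⁴
Effective length L_e = K·L = 0.5 × 5.84 = 2.920 m
P_cr = π²EI / L_e² = π² × 131×10⁹ × 1.080×10^-6 / 2.920² = 1.638×10^5 N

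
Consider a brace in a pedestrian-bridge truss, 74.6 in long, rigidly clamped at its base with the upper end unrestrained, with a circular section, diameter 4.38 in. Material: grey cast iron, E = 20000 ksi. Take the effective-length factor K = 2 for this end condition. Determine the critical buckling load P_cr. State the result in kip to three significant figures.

I = πd⁴/64 = π×4.38⁴/64 = 18.07 in⁴
Effective length L_e = K·L = 2 × 74.6 = 149.2 in
P_cr = π²EI / L_e² = π² × 20000×10³ × 18.07 / 149.2² = 1.602×10^5 lb

P_cr ≈ 160 kip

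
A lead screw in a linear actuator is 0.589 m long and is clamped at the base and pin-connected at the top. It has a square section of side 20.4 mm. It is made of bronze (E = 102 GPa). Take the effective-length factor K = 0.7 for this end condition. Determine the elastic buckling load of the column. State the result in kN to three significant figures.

P_cr ≈ 85.5 kN

I = a⁴/12 = 20.4⁴/12 = 1.443×10^4 mm⁴
I = 1.443×10^4 mm⁴ = 1.443×10^-8 m⁴
Effective length L_e = K·L = 0.7 × 0.589 = 0.4123 m
P_cr = π²EI / L_e² = π² × 102×10⁹ × 1.443×10^-8 / 0.4123² = 8.547×10^4 N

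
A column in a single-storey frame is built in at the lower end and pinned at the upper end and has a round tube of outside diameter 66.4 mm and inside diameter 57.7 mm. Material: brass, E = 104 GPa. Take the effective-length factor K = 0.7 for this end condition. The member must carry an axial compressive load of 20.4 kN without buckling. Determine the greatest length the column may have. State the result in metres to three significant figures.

L_max ≈ 6.49 m

d_o = 66.4 mm, d_i = 57.7 mm
I = π(d_o⁴ − d_i⁴)/64 = π(66.4⁴ − 57.70⁴)/64 = 4.101×10^5 mm⁴
I = 4.101×10^-7 m⁴
At the buckling limit P_cr = P = 2.040×10^4 N
From P_cr = π²EI/(K·L)²:  L = (1/K)·√(π²EI/P_cr) = (1/0.7)·√(π²×1.04×10^11×4.101×10^-7/2.040×10^4)
L = 6.49 m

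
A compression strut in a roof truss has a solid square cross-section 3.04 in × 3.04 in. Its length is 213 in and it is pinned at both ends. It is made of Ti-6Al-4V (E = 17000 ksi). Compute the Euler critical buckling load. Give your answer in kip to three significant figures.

I = a⁴/12 = 3.04⁴/12 = 7.117 in⁴
Effective length L_e = K·L = 1 × 213 = 213.0 in
P_cr = π²EI / L_e² = π² × 17000×10³ × 7.117 / 213.0² = 2.632×10^4 lb

P_cr ≈ 26.3 kip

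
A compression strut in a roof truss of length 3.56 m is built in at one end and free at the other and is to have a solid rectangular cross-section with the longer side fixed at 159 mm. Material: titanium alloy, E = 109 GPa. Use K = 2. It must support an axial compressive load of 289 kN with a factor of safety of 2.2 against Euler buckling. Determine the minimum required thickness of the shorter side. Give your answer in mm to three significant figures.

b ≈ 131 mm

Required P_cr = n·P = 2.2 × 289 = 635.8 kN
L_e = K·L = 2 × 3.56 = 7.120 m
Required I = P_cr·L_e²/(π²E) = 6.358×10^5 × 7.120² / (π² × 1.09×10^11) = 2.996×10^-5 m⁴
I_req = 2.996×10^7 mm⁴
Rectangle, weak axis: I_min = h·b³/12 with h = 159 mm fixed  ⇒  b = (12I/h)^(1/3) = 131 mm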